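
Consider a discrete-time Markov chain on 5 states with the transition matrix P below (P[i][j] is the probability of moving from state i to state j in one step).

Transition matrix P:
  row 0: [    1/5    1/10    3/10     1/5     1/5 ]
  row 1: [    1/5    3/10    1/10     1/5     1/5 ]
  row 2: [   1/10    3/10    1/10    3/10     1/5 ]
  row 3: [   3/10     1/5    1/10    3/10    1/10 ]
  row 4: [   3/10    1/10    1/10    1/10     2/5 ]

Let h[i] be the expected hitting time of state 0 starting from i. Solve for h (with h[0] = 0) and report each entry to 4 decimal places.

First-step conditioning: h[0] = 0; for i ≠ 0, h[i] = 1 + Σ_k P[i][k]·h[k].
  h[1] = 1 + 3/10·h[1] + 1/10·h[2] + 1/5·h[3] + 1/5·h[4]
  h[2] = 1 + 3/10·h[1] + 1/10·h[2] + 3/10·h[3] + 1/5·h[4]
  h[3] = 1 + 1/5·h[1] + 1/10·h[2] + 3/10·h[3] + 1/10·h[4]
  h[4] = 1 + 1/10·h[1] + 1/10·h[2] + 1/10·h[3] + 2/5·h[4]
Solving the 4×4 linear system over states ≠ 0 gives exactly h = [0, 1775/414, 215/46, 800/207, 175/46] (h[0] = 0 is the target).

h = [0.0000, 4.2874, 4.6739, 3.8647, 3.8043]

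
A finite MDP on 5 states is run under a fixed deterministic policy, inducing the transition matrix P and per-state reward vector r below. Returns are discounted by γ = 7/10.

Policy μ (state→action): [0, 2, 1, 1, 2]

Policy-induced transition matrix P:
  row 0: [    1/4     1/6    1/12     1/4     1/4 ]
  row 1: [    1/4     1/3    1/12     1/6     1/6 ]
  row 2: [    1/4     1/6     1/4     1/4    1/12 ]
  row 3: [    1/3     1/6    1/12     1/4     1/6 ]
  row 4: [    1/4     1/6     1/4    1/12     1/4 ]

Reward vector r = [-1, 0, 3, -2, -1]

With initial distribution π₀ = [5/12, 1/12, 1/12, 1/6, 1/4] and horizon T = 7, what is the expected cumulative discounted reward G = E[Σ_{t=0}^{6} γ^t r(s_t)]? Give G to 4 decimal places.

G = -1.6745

t=0: π = [0.4167, 0.0833, 0.0833, 0.1667, 0.2500], E[r] = -0.7500, γ^t·E[r] = -0.750000, running G = -0.750000
t=1: π = [0.2639, 0.1806, 0.1389, 0.2014, 0.2153], E[r] = -0.4653, γ^t·E[r] = -0.325694, running G = -1.075694
t=2: π = [0.2668, 0.1968, 0.1424, 0.1991, 0.1950], E[r] = -0.4329, γ^t·E[r] = -0.212106, running G = -1.287801
t=3: π = [0.2666, 0.1995, 0.1396, 0.2011, 0.1933], E[r] = -0.4434, γ^t·E[r] = -0.152081, running G = -1.439881
t=4: π = [0.2668, 0.1999, 0.1388, 0.2012, 0.1934], E[r] = -0.4460, γ^t·E[r] = -0.107089, running G = -1.546971
t=5: π = [0.2668, 0.2000, 0.1387, 0.2011, 0.1934], E[r] = -0.4464, γ^t·E[r] = -0.075018, running G = -1.621989
t=6: π = [0.2668, 0.2000, 0.1387, 0.2011, 0.1935], E[r] = -0.4463, γ^t·E[r] = -0.052511, running G = -1.674500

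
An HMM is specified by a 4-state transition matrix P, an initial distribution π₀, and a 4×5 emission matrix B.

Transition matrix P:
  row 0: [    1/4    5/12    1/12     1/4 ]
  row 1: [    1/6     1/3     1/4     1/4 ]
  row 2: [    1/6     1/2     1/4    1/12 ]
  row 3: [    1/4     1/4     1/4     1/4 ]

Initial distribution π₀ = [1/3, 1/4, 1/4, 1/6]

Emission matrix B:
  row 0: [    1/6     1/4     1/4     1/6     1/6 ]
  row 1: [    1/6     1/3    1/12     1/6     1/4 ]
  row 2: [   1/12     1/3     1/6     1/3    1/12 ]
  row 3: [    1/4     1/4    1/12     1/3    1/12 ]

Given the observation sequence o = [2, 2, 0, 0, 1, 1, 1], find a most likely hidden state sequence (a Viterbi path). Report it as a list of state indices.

path = [0, 0, 1, 3, 2, 1, 1]

t=0: δ = [8.333e-02, 2.083e-02, 4.167e-02, 1.389e-02]  (obs o_0=2)
t=1: δ = [5.208e-03, 2.894e-03, 1.736e-03, 1.736e-03]  ψ = [0, 0, 2, 0]  (obs o_1=2)
t=2: δ = [2.170e-04, 3.617e-04, 6.028e-05, 3.255e-04]  ψ = [0, 0, 1, 0]  (obs o_2=0)
t=3: δ = [1.356e-05, 2.009e-05, 7.535e-06, 2.261e-05]  ψ = [3, 1, 1, 1]  (obs o_3=0)
t=4: δ = [1.413e-06, 2.233e-06, 1.884e-06, 1.413e-06]  ψ = [3, 1, 3, 3]  (obs o_4=1)
t=5: δ = [9.303e-08, 3.140e-07, 1.861e-07, 1.395e-07]  ψ = [1, 2, 1, 1]  (obs o_5=1)
t=6: δ = [1.308e-08, 3.489e-08, 2.616e-08, 1.962e-08]  ψ = [1, 1, 1, 1]  (obs o_6=1)
backtrack: best end state = 1; path = [0, 0, 1, 3, 2, 1, 1]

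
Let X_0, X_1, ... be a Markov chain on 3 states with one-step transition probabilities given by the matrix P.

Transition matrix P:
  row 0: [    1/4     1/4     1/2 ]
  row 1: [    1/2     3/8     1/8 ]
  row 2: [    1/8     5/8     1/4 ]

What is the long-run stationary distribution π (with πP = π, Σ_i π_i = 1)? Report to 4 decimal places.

Balance equations π_j = Σ_i π_i·P[i][j]:
  π_0 = 1/4·π_0 + 1/2·π_1 + 1/8·π_2
  π_1 = 1/4·π_0 + 3/8·π_1 + 5/8·π_2
  normalize: π_0 + π_1 + π_2 = 1
Solving the linear system gives exactly π = [25/79, 32/79, 22/79].

π = [0.3165, 0.4051, 0.2785]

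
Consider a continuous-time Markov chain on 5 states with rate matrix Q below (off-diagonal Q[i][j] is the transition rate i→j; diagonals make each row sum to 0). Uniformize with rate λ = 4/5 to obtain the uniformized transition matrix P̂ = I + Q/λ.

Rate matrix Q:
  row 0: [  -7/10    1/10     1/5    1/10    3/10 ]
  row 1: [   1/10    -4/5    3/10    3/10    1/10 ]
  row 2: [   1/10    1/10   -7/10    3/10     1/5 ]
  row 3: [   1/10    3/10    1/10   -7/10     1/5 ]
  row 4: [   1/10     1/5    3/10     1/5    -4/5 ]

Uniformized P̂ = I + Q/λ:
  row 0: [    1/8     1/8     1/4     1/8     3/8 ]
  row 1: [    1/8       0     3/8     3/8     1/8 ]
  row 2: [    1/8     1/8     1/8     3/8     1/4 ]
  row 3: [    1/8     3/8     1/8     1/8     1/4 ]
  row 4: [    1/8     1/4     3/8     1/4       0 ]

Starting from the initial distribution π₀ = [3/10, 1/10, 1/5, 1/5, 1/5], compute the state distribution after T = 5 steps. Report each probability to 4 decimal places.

t=0: π = [0.3000, 0.1000, 0.2000, 0.2000, 0.2000]
t=1: π = [0.1250, 0.1875, 0.2375, 0.2250, 0.2250]
t=2: π = [0.1250, 0.1859, 0.2438, 0.2594, 0.1859]
t=3: π = [0.1250, 0.1898, 0.2336, 0.2557, 0.1959]
t=4: π = [0.1250, 0.1897, 0.2371, 0.2553, 0.1929]
t=5: π = [0.1250, 0.1892, 0.2363, 0.2558, 0.1937]

π = [0.1250, 0.1892, 0.2363, 0.2558, 0.1937]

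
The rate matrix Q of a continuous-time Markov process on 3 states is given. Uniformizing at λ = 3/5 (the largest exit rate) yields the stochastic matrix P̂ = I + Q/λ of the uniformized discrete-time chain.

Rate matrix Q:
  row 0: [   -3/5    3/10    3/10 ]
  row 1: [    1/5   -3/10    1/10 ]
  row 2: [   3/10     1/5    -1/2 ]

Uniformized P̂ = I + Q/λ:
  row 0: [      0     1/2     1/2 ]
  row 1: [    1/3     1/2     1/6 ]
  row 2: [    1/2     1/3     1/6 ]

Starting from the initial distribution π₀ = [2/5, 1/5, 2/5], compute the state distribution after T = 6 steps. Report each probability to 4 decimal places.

π = [0.2831, 0.4564, 0.2605]

t=0: π = [0.4000, 0.2000, 0.4000]
t=1: π = [0.2667, 0.4333, 0.3000]
t=2: π = [0.2944, 0.4500, 0.2556]
t=3: π = [0.2778, 0.4574, 0.2648]
t=4: π = [0.2849, 0.4559, 0.2593]
t=5: π = [0.2816, 0.4568, 0.2616]
t=6: π = [0.2831, 0.4564, 0.2605]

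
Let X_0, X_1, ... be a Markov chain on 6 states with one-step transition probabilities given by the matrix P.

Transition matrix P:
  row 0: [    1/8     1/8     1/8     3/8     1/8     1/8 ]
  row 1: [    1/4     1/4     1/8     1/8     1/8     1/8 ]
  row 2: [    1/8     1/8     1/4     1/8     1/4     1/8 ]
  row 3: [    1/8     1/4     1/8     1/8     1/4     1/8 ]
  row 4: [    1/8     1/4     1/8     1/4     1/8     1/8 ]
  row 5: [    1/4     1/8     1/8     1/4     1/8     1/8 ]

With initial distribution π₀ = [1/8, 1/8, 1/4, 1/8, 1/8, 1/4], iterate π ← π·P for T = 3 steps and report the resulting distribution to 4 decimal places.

t=0: π = [0.1250, 0.1250, 0.2500, 0.1250, 0.1250, 0.2500]
t=1: π = [0.1719, 0.1719, 0.1563, 0.2031, 0.1719, 0.1250]
t=2: π = [0.1621, 0.1934, 0.1445, 0.2051, 0.1699, 0.1250]
t=3: π = [0.1648, 0.1960, 0.1431, 0.2024, 0.1687, 0.1250]

π = [0.1648, 0.1960, 0.1431, 0.2024, 0.1687, 0.1250]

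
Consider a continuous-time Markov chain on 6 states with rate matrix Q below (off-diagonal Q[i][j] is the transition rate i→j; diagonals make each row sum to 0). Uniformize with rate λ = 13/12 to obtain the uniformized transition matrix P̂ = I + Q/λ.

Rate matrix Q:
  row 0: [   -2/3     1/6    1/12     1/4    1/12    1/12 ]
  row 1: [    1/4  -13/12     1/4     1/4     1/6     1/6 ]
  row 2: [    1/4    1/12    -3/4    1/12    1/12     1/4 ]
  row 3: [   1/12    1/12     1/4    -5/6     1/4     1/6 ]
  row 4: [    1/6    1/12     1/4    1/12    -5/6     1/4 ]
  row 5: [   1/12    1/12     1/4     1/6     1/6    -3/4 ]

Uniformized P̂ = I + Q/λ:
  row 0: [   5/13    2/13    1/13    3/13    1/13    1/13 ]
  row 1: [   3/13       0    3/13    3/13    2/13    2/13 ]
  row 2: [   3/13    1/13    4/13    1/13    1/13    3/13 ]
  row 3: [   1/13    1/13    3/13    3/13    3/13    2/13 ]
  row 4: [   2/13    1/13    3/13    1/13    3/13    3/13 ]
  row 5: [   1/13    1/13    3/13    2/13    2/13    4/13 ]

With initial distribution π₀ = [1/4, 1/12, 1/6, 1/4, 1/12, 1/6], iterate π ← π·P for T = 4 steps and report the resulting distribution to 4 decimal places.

π = [0.1946, 0.0853, 0.2176, 0.1597, 0.1457, 0.1971]

t=0: π = [0.2500, 0.0833, 0.1667, 0.2500, 0.0833, 0.1667]
t=1: π = [0.1987, 0.0897, 0.2051, 0.1795, 0.1474, 0.1795]
t=2: π = [0.1948, 0.0853, 0.2160, 0.1627, 0.1479, 0.1933]
t=3: π = [0.1946, 0.0853, 0.2174, 0.1599, 0.1461, 0.1966]
t=4: π = [0.1946, 0.0853, 0.2176, 0.1597, 0.1457, 0.1971]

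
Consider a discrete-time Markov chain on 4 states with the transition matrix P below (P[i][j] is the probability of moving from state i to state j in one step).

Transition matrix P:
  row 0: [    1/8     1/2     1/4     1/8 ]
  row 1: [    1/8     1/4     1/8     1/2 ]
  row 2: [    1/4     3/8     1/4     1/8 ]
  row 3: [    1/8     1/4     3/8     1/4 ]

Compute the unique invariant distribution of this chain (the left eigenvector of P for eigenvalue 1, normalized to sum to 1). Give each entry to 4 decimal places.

Balance equations π_j = Σ_i π_i·P[i][j]:
  π_0 = 1/8·π_0 + 1/8·π_1 + 1/4·π_2 + 1/8·π_3
  π_1 = 1/2·π_0 + 1/4·π_1 + 3/8·π_2 + 1/4·π_3
  π_2 = 1/4·π_0 + 1/8·π_1 + 1/4·π_2 + 3/8·π_3
  normalize: π_0 + π_1 + π_2 + π_3 = 1
Solving the linear system gives exactly π = [47/302, 193/604, 37/151, 169/604].

π = [0.1556, 0.3195, 0.2450, 0.2798]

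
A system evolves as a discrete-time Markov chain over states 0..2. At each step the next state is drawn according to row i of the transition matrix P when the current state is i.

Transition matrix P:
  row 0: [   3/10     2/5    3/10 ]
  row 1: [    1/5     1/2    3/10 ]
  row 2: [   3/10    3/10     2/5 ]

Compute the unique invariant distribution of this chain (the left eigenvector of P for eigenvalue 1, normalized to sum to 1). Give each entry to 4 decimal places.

Balance equations π_j = Σ_i π_i·P[i][j]:
  π_0 = 3/10·π_0 + 1/5·π_1 + 3/10·π_2
  π_1 = 2/5·π_0 + 1/2·π_1 + 3/10·π_2
  normalize: π_0 + π_1 + π_2 = 1
Solving the linear system gives exactly π = [7/27, 11/27, 1/3].

π = [0.2593, 0.4074, 0.3333]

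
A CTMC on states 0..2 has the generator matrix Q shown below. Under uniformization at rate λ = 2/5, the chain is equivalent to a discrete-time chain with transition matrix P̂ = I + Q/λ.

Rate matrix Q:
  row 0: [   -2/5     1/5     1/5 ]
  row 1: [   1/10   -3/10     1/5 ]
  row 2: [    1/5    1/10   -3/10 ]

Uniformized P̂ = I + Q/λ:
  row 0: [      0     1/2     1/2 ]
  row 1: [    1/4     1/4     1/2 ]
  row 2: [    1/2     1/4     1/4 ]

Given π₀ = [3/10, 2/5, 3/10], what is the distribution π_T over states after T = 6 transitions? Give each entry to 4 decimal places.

π = [0.2802, 0.3199, 0.4000]

t=0: π = [0.3000, 0.4000, 0.3000]
t=1: π = [0.2500, 0.3250, 0.4250]
t=2: π = [0.2938, 0.3125, 0.3938]
t=3: π = [0.2750, 0.3234, 0.4016]
t=4: π = [0.2816, 0.3188, 0.3996]
t=5: π = [0.2795, 0.3204, 0.4001]
t=6: π = [0.2802, 0.3199, 0.4000]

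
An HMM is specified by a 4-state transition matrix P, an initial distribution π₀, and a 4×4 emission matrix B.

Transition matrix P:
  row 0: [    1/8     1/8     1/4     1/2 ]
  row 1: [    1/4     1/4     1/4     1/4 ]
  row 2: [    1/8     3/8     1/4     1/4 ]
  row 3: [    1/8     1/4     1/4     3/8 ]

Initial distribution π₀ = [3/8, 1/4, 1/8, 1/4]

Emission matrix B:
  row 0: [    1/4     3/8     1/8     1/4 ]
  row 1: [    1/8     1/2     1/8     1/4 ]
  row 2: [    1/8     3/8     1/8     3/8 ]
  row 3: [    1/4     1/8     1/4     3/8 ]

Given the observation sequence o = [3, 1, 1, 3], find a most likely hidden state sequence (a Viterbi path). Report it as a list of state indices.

path = [3, 1, 0, 3]

t=0: δ = [9.375e-02, 6.250e-02, 4.688e-02, 9.375e-02]  (obs o_0=3)
t=1: δ = [5.859e-03, 1.172e-02, 8.789e-03, 5.859e-03]  ψ = [1, 3, 0, 0]  (obs o_1=1)
t=2: δ = [1.099e-03, 1.648e-03, 1.099e-03, 3.662e-04]  ψ = [1, 2, 1, 0]  (obs o_2=1)
t=3: δ = [1.030e-04, 1.030e-04, 1.545e-04, 2.060e-04]  ψ = [1, 1, 1, 0]  (obs o_3=3)
backtrack: best end state = 3; path = [3, 1, 0, 3]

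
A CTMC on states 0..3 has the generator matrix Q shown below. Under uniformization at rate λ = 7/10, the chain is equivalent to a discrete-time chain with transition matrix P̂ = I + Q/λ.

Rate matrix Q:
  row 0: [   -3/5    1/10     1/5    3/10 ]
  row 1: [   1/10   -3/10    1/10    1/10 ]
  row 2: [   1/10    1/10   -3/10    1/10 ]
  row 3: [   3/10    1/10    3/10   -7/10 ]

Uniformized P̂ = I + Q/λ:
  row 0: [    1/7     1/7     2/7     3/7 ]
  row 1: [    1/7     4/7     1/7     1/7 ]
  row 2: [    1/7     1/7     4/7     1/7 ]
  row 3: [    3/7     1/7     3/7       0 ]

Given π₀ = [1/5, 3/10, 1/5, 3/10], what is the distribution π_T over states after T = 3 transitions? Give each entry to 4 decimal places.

t=0: π = [0.2000, 0.3000, 0.2000, 0.3000]
t=1: π = [0.2286, 0.2714, 0.3429, 0.1571]
t=2: π = [0.1878, 0.2592, 0.3673, 0.1857]
t=3: π = [0.1959, 0.2539, 0.3802, 0.1700]

π = [0.1959, 0.2539, 0.3802, 0.1700]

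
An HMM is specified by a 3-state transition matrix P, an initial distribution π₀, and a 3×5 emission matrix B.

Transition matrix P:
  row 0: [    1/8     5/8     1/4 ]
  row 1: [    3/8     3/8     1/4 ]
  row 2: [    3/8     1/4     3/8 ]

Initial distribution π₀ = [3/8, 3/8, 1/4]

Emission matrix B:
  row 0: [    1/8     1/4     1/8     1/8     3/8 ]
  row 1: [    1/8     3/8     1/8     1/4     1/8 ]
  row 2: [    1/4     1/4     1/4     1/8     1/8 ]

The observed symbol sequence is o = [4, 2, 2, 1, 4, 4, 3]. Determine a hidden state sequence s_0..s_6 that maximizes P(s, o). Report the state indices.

path = [0, 2, 2, 0, 1, 0, 1]

t=0: δ = [1.406e-01, 4.688e-02, 3.125e-02]  (obs o_0=4)
t=1: δ = [2.197e-03, 1.099e-02, 8.789e-03]  ψ = [0, 0, 0]  (obs o_1=2)
t=2: δ = [5.150e-04, 5.150e-04, 8.240e-04]  ψ = [1, 1, 2]  (obs o_2=2)
t=3: δ = [7.725e-05, 1.207e-04, 7.725e-05]  ψ = [2, 0, 2]  (obs o_3=1)
t=4: δ = [1.697e-05, 6.035e-06, 3.772e-06]  ψ = [1, 0, 1]  (obs o_4=4)
t=5: δ = [8.487e-07, 1.326e-06, 5.304e-07]  ψ = [1, 0, 0]  (obs o_5=4)
t=6: δ = [6.216e-08, 1.326e-07, 4.144e-08]  ψ = [1, 0, 1]  (obs o_6=3)
backtrack: best end state = 1; path = [0, 2, 2, 0, 1, 0, 1]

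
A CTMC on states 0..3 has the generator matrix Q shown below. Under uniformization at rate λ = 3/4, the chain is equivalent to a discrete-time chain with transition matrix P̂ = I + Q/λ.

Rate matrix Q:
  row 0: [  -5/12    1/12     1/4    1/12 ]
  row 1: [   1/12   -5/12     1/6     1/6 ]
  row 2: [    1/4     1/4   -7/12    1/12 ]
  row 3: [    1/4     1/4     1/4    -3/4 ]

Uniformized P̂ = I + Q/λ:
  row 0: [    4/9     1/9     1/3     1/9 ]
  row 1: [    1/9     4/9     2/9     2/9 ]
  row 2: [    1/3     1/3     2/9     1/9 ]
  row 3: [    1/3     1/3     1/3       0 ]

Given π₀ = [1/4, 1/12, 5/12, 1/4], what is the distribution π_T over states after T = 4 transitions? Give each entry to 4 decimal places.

π = [0.3010, 0.2990, 0.2702, 0.1298]

t=0: π = [0.2500, 0.0833, 0.4167, 0.2500]
t=1: π = [0.3426, 0.2870, 0.2778, 0.0926]
t=2: π = [0.3076, 0.2891, 0.2706, 0.1327]
t=3: π = [0.3033, 0.2971, 0.2711, 0.1285]
t=4: π = [0.3010, 0.2990, 0.2702, 0.1298]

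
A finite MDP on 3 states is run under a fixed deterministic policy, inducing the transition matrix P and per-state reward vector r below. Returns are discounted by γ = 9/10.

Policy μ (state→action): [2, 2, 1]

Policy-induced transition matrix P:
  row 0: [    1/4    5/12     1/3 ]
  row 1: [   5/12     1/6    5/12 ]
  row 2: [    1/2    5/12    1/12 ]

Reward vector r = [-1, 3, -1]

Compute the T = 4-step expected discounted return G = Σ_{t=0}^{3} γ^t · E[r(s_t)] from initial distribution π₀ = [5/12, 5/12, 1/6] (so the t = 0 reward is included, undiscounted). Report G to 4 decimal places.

t=0: π = [0.4167, 0.4167, 0.1667], E[r] = 0.6667, γ^t·E[r] = 0.666667, running G = 0.666667
t=1: π = [0.3611, 0.3125, 0.3264], E[r] = 0.2500, γ^t·E[r] = 0.225000, running G = 0.891667
t=2: π = [0.3837, 0.3385, 0.2778], E[r] = 0.3542, γ^t·E[r] = 0.286875, running G = 1.178542
t=3: π = [0.3759, 0.3320, 0.2921], E[r] = 0.3281, γ^t·E[r] = 0.239203, running G = 1.417745

G = 1.4177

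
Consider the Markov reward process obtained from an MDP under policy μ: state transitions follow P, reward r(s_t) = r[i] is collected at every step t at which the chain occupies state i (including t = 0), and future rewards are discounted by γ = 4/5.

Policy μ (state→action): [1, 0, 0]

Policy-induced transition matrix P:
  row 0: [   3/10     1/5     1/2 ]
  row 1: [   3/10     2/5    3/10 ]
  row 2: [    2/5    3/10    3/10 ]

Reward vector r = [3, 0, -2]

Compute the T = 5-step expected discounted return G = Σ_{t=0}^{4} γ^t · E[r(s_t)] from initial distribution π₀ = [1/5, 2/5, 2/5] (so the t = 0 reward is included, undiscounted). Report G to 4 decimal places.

t=0: π = [0.2000, 0.4000, 0.4000], E[r] = -0.2000, γ^t·E[r] = -0.200000, running G = -0.200000
t=1: π = [0.3400, 0.3200, 0.3400], E[r] = 0.3400, γ^t·E[r] = 0.272000, running G = 0.072000
t=2: π = [0.3340, 0.2980, 0.3680], E[r] = 0.2660, γ^t·E[r] = 0.170240, running G = 0.242240
t=3: π = [0.3368, 0.2964, 0.3668], E[r] = 0.2768, γ^t·E[r] = 0.141722, running G = 0.383962
t=4: π = [0.3367, 0.2960, 0.3674], E[r] = 0.2753, γ^t·E[r] = 0.112771, running G = 0.496733

G = 0.4967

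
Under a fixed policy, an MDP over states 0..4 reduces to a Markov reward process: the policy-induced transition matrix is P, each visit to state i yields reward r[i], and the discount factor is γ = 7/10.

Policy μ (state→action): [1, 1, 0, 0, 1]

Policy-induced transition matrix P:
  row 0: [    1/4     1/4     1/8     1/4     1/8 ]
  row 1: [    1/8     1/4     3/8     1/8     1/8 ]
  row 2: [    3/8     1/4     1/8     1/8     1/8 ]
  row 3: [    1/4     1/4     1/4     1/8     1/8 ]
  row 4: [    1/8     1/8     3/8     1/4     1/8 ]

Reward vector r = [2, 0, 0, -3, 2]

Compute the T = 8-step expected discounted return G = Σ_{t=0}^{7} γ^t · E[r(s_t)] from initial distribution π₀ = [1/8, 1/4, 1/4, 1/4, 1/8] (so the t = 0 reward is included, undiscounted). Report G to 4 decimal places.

t=0: π = [0.1250, 0.2500, 0.2500, 0.2500, 0.1250], E[r] = -0.2500, γ^t·E[r] = -0.250000, running G = -0.250000
t=1: π = [0.2344, 0.2344, 0.2500, 0.1563, 0.1250], E[r] = 0.2500, γ^t·E[r] = 0.175000, running G = -0.075000
t=2: π = [0.2363, 0.2344, 0.2344, 0.1699, 0.1250], E[r] = 0.2129, γ^t·E[r] = 0.104316, running G = 0.029316
t=3: π = [0.2344, 0.2344, 0.2361, 0.1702, 0.1250], E[r] = 0.2083, γ^t·E[r] = 0.071430, running G = 0.100747
t=4: π = [0.2346, 0.2344, 0.2361, 0.1699, 0.1250], E[r] = 0.2094, γ^t·E[r] = 0.050280, running G = 0.151027
t=5: π = [0.2346, 0.2344, 0.2361, 0.1699, 0.1250], E[r] = 0.2093, γ^t·E[r] = 0.035184, running G = 0.186210
t=6: π = [0.2346, 0.2344, 0.2361, 0.1699, 0.1250], E[r] = 0.2093, γ^t·E[r] = 0.024627, running G = 0.210838
t=7: π = [0.2346, 0.2344, 0.2361, 0.1699, 0.1250], E[r] = 0.2093, γ^t·E[r] = 0.017239, running G = 0.228077

G = 0.2281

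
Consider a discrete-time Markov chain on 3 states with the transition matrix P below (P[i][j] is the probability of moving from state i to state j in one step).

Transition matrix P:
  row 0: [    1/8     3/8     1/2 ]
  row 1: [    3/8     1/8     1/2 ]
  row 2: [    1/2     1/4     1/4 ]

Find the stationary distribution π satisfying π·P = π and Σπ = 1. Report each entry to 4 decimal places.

π = [0.3400, 0.2600, 0.4000]

Balance equations π_j = Σ_i π_i·P[i][j]:
  π_0 = 1/8·π_0 + 3/8·π_1 + 1/2·π_2
  π_1 = 3/8·π_0 + 1/8·π_1 + 1/4·π_2
  normalize: π_0 + π_1 + π_2 = 1
Solving the linear system gives exactly π = [17/50, 13/50, 2/5].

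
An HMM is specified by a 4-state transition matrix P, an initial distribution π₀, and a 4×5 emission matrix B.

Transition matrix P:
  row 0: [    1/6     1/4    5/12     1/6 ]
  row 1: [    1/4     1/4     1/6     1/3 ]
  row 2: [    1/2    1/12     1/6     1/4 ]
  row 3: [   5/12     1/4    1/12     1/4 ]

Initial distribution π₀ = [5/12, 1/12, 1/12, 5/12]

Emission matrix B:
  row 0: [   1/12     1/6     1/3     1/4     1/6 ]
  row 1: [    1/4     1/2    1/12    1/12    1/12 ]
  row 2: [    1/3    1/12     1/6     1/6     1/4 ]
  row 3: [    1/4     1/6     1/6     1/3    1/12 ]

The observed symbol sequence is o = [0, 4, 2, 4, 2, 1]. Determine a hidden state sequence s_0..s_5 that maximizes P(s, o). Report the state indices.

path = [0, 2, 0, 2, 0, 1]

t=0: δ = [3.472e-02, 2.083e-02, 2.778e-02, 1.042e-01]  (obs o_0=0)
t=1: δ = [7.234e-03, 2.170e-03, 3.617e-03, 2.170e-03]  ψ = [3, 3, 0, 3]  (obs o_1=4)
t=2: δ = [6.028e-04, 1.507e-04, 5.023e-04, 2.009e-04]  ψ = [2, 0, 0, 0]  (obs o_2=2)
t=3: δ = [4.186e-05, 1.256e-05, 6.279e-05, 1.047e-05]  ψ = [2, 0, 0, 2]  (obs o_3=4)
t=4: δ = [1.047e-05, 8.721e-07, 2.907e-06, 2.616e-06]  ψ = [2, 0, 0, 2]  (obs o_4=2)
t=5: δ = [2.907e-07, 1.308e-06, 3.634e-07, 2.907e-07]  ψ = [0, 0, 0, 0]  (obs o_5=1)
backtrack: best end state = 1; path = [0, 2, 0, 2, 0, 1]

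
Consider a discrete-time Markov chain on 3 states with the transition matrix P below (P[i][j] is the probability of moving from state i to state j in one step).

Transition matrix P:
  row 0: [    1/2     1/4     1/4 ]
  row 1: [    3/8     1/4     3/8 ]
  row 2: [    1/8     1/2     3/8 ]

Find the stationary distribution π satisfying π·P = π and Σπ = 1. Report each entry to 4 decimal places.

π = [0.3333, 0.3333, 0.3333]

Balance equations π_j = Σ_i π_i·P[i][j]:
  π_0 = 1/2·π_0 + 3/8·π_1 + 1/8·π_2
  π_1 = 1/4·π_0 + 1/4·π_1 + 1/2·π_2
  normalize: π_0 + π_1 + π_2 = 1
Solving the linear system gives exactly π = [1/3, 1/3, 1/3].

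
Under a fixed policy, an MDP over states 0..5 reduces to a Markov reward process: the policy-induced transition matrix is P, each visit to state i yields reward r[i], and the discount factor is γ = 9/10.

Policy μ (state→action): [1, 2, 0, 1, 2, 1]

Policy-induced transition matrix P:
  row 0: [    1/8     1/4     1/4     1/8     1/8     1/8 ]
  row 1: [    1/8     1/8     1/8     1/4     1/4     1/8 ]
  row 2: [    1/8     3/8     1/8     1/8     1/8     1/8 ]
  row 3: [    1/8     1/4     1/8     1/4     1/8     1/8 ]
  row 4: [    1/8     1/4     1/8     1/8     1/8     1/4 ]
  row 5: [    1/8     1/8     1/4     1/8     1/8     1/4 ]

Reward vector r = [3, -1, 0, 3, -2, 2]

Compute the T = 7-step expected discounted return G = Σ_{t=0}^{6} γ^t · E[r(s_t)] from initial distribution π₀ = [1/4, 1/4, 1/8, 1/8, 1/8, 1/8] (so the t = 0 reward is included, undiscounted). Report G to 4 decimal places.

G = 3.7998

t=0: π = [0.2500, 0.2500, 0.1250, 0.1250, 0.1250, 0.1250], E[r] = 0.8750, γ^t·E[r] = 0.875000, running G = 0.875000
t=1: π = [0.1250, 0.2188, 0.1719, 0.1719, 0.1563, 0.1563], E[r] = 0.6719, γ^t·E[r] = 0.604688, running G = 1.479688
t=2: π = [0.1250, 0.2246, 0.1602, 0.1738, 0.1523, 0.1641], E[r] = 0.6953, γ^t·E[r] = 0.563203, running G = 2.042891
t=3: π = [0.1250, 0.2214, 0.1611, 0.1748, 0.1531, 0.1646], E[r] = 0.7009, γ^t·E[r] = 0.510976, running G = 2.553867
t=4: π = [0.1250, 0.2219, 0.1612, 0.1745, 0.1527, 0.1647], E[r] = 0.7007, γ^t·E[r] = 0.459759, running G = 3.013625
t=5: π = [0.1250, 0.2218, 0.1612, 0.1746, 0.1527, 0.1647], E[r] = 0.7007, γ^t·E[r] = 0.413760, running G = 3.427386
t=6: π = [0.1250, 0.2218, 0.1612, 0.1745, 0.1527, 0.1647], E[r] = 0.7007, γ^t·E[r] = 0.372380, running G = 3.799766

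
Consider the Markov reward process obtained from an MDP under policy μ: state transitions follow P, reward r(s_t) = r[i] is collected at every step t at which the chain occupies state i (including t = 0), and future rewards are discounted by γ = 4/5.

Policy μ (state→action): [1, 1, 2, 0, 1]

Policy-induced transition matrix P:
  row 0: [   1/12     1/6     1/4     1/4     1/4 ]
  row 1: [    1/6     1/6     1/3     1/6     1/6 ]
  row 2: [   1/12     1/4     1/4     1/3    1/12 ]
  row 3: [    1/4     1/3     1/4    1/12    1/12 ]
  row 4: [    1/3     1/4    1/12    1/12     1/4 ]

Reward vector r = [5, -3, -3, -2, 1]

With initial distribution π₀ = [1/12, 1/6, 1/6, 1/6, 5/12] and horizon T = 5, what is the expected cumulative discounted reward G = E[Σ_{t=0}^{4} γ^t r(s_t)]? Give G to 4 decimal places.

t=0: π = [0.0833, 0.1667, 0.1667, 0.1667, 0.4167], E[r] = -0.5000, γ^t·E[r] = -0.500000, running G = -0.500000
t=1: π = [0.2292, 0.2431, 0.1944, 0.1528, 0.1806], E[r] = -0.2917, γ^t·E[r] = -0.233333, running G = -0.733333
t=2: π = [0.1742, 0.2234, 0.2402, 0.1904, 0.1719], E[r] = -0.7286, γ^t·E[r] = -0.466296, running G = -1.199630
t=3: π = [0.1766, 0.2327, 0.2400, 0.1910, 0.1596], E[r] = -0.7573, γ^t·E[r] = -0.387728, running G = -1.587358
t=4: π = [0.1745, 0.2318, 0.2428, 0.1922, 0.1588], E[r] = -0.7770, γ^t·E[r] = -0.318249, running G = -1.905607

G = -1.9056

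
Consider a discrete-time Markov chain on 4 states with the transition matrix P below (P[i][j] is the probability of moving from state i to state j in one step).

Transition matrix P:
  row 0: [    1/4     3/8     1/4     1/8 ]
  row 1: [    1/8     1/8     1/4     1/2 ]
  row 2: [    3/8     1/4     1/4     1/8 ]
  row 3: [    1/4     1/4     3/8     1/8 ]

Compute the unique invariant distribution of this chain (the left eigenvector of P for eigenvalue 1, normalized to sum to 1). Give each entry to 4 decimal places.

π = [0.2534, 0.2504, 0.2774, 0.2189]

Balance equations π_j = Σ_i π_i·P[i][j]:
  π_0 = 1/4·π_0 + 1/8·π_1 + 3/8·π_2 + 1/4·π_3
  π_1 = 3/8·π_0 + 1/8·π_1 + 1/4·π_2 + 1/4·π_3
  π_2 = 1/4·π_0 + 1/4·π_1 + 1/4·π_2 + 3/8·π_3
  normalize: π_0 + π_1 + π_2 + π_3 = 1
Solving the linear system gives exactly π = [169/667, 167/667, 185/667, 146/667].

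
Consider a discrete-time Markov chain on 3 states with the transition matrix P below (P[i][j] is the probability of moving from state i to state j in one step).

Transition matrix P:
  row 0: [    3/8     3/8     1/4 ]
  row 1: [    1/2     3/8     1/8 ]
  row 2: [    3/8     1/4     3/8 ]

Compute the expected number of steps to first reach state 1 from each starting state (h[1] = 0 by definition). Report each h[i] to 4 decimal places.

h = [2.9474, 0.0000, 3.3684]

First-step conditioning: h[1] = 0; for i ≠ 1, h[i] = 1 + Σ_k P[i][k]·h[k].
  h[0] = 1 + 3/8·h[0] + 1/4·h[2]
  h[2] = 1 + 3/8·h[0] + 3/8·h[2]
Solving the 2×2 linear system over states ≠ 1 gives exactly h = [56/19, 0, 64/19] (h[1] = 0 is the target).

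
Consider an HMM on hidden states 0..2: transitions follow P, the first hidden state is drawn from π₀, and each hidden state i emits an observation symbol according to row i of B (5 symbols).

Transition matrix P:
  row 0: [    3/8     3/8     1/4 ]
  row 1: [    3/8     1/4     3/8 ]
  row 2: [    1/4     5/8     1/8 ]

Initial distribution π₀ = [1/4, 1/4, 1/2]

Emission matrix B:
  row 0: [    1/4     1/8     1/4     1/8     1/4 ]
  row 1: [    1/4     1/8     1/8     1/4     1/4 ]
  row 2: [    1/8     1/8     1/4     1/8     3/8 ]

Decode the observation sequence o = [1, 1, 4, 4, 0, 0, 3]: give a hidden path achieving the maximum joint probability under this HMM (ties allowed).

t=0: δ = [3.125e-02, 3.125e-02, 6.250e-02]  (obs o_0=1)
t=1: δ = [1.953e-03, 4.883e-03, 1.465e-03]  ψ = [2, 2, 1]  (obs o_1=1)
t=2: δ = [4.578e-04, 3.052e-04, 6.866e-04]  ψ = [1, 1, 1]  (obs o_2=4)
t=3: δ = [4.292e-05, 1.073e-04, 4.292e-05]  ψ = [0, 2, 0]  (obs o_3=4)
t=4: δ = [1.006e-05, 6.706e-06, 5.029e-06]  ψ = [1, 1, 1]  (obs o_4=0)
t=5: δ = [9.430e-07, 9.430e-07, 3.143e-07]  ψ = [0, 0, 0]  (obs o_5=0)
t=6: δ = [4.420e-08, 8.840e-08, 4.420e-08]  ψ = [0, 0, 1]  (obs o_6=3)
backtrack: best end state = 1; path = [2, 1, 2, 1, 0, 0, 1]

path = [2, 1, 2, 1, 0, 0, 1]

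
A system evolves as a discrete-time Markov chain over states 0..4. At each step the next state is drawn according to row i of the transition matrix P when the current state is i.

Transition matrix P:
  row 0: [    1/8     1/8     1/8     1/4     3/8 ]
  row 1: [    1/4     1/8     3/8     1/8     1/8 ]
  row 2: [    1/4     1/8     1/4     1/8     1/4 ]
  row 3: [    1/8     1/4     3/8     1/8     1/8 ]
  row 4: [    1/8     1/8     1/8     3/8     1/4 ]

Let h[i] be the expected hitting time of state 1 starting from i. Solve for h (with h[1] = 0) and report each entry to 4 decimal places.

First-step conditioning: h[1] = 0; for i ≠ 1, h[i] = 1 + Σ_k P[i][k]·h[k].
  h[0] = 1 + 1/8·h[0] + 1/8·h[2] + 1/4·h[3] + 3/8·h[4]
  h[2] = 1 + 1/4·h[0] + 1/4·h[2] + 1/8·h[3] + 1/4·h[4]
  h[3] = 1 + 1/8·h[0] + 3/8·h[2] + 1/8·h[3] + 1/8·h[4]
  h[4] = 1 + 1/8·h[0] + 1/8·h[2] + 3/8·h[3] + 1/4·h[4]
Solving the 4×4 linear system over states ≠ 1 gives exactly h = [2404/369, 0, 2444/369, 2152/369, 264/41] (h[1] = 0 is the target).

h = [6.5149, 0.0000, 6.6233, 5.8320, 6.4390]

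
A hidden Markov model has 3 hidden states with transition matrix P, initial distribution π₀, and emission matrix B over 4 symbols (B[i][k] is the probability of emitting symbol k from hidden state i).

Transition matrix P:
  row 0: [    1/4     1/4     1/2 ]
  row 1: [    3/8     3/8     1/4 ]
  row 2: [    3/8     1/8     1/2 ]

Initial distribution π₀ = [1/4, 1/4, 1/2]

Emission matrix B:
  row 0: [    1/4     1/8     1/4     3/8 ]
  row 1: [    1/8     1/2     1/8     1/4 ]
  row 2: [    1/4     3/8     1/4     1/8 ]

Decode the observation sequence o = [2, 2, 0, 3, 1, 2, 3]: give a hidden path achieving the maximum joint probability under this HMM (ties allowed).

path = [2, 2, 2, 0, 2, 2, 0]

t=0: δ = [6.250e-02, 3.125e-02, 1.250e-01]  (obs o_0=2)
t=1: δ = [1.172e-02, 1.953e-03, 1.562e-02]  ψ = [2, 0, 2]  (obs o_1=2)
t=2: δ = [1.465e-03, 3.662e-04, 1.953e-03]  ψ = [2, 0, 2]  (obs o_2=0)
t=3: δ = [2.747e-04, 9.155e-05, 1.221e-04]  ψ = [2, 0, 2]  (obs o_3=3)
t=4: δ = [8.583e-06, 3.433e-05, 5.150e-05]  ψ = [0, 0, 0]  (obs o_4=1)
t=5: δ = [4.828e-06, 1.609e-06, 6.437e-06]  ψ = [2, 1, 2]  (obs o_5=2)
t=6: δ = [9.052e-07, 3.017e-07, 4.023e-07]  ψ = [2, 0, 2]  (obs o_6=3)
backtrack: best end state = 0; path = [2, 2, 2, 0, 2, 2, 0]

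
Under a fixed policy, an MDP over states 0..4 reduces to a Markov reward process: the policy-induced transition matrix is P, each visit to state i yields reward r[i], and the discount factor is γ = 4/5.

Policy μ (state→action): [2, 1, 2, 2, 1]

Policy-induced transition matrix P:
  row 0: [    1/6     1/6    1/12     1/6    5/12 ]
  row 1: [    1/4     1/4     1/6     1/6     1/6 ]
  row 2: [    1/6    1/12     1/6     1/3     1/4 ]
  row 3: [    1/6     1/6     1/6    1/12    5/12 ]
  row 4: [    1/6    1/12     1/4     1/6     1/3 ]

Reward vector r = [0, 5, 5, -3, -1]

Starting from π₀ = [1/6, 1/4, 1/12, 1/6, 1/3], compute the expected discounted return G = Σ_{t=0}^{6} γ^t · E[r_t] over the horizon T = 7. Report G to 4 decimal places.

t=0: π = [0.1667, 0.2500, 0.0833, 0.1667, 0.3333], E[r] = 0.8333, γ^t·E[r] = 0.833333, running G = 0.833333
t=1: π = [0.1875, 0.1528, 0.1806, 0.1667, 0.3125], E[r] = 0.8542, γ^t·E[r] = 0.683333, running G = 1.516667
t=2: π = [0.1794, 0.1383, 0.1771, 0.1829, 0.3223], E[r] = 0.7060, γ^t·E[r] = 0.451852, running G = 1.968519
t=3: π = [0.1782, 0.1366, 0.1786, 0.1809, 0.3257], E[r] = 0.7072, γ^t·E[r] = 0.362099, running G = 2.330617
t=4: π = [0.1780, 0.1360, 0.1790, 0.1814, 0.3256], E[r] = 0.7052, γ^t·E[r] = 0.288869, running G = 2.619486
t=5: π = [0.1780, 0.1360, 0.1790, 0.1814, 0.3257], E[r] = 0.7047, γ^t·E[r] = 0.230932, running G = 2.850418
t=6: π = [0.1780, 0.1359, 0.1790, 0.1814, 0.3257], E[r] = 0.7047, γ^t·E[r] = 0.184741, running G = 3.035160

G = 3.0352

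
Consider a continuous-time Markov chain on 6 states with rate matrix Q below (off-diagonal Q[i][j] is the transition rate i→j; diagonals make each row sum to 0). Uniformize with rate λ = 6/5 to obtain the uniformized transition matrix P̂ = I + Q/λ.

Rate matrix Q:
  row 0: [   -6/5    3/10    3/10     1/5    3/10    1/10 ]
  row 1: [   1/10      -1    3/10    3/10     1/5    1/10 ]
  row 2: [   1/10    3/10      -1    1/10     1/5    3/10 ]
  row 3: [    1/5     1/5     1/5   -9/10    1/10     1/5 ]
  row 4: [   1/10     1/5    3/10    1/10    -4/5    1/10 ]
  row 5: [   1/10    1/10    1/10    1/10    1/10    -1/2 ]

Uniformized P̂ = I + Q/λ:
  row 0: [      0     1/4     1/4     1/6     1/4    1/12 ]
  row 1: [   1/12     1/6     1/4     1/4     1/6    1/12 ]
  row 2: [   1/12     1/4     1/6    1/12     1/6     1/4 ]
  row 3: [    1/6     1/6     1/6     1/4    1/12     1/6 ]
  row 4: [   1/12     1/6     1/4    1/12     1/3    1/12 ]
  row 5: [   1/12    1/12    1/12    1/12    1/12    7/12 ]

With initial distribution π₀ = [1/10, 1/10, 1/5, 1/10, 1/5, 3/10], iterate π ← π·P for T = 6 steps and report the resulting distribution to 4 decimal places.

π = [0.0879, 0.1681, 0.1811, 0.1424, 0.1694, 0.2512]

t=0: π = [0.1000, 0.1000, 0.2000, 0.1000, 0.2000, 0.3000]
t=1: π = [0.0833, 0.1667, 0.1750, 0.1250, 0.1750, 0.2750]
t=2: π = [0.0868, 0.1653, 0.1792, 0.1389, 0.1694, 0.2604]
t=3: π = [0.0877, 0.1671, 0.1801, 0.1413, 0.1689, 0.2550]
t=4: π = [0.0878, 0.1677, 0.1807, 0.1420, 0.1691, 0.2526]
t=5: π = [0.0879, 0.1680, 0.1810, 0.1423, 0.1693, 0.2516]
t=6: π = [0.0879, 0.1681, 0.1811, 0.1424, 0.1694, 0.2512]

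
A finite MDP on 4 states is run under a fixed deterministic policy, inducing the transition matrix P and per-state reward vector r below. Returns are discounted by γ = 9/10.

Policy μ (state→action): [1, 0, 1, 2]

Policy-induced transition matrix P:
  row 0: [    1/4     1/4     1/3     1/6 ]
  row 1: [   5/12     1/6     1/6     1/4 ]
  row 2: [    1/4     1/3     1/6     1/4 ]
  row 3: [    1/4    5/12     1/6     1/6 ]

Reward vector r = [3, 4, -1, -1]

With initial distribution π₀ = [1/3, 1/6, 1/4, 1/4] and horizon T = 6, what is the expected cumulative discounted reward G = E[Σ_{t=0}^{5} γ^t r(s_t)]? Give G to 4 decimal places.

G = 7.0219

t=0: π = [0.3333, 0.1667, 0.2500, 0.2500], E[r] = 1.1667, γ^t·E[r] = 1.166667, running G = 1.166667
t=1: π = [0.2778, 0.2986, 0.2222, 0.2014], E[r] = 1.6042, γ^t·E[r] = 1.443750, running G = 2.610417
t=2: π = [0.2998, 0.2772, 0.2130, 0.2101], E[r] = 1.5851, γ^t·E[r] = 1.283906, running G = 3.894323
t=3: π = [0.2962, 0.2797, 0.2166, 0.2075], E[r] = 1.5831, γ^t·E[r] = 1.154074, running G = 5.048397
t=4: π = [0.2966, 0.2793, 0.2160, 0.2080], E[r] = 1.5831, γ^t·E[r] = 1.038675, running G = 6.087072
t=5: π = [0.2966, 0.2794, 0.2161, 0.2079], E[r] = 1.5832, γ^t·E[r] = 0.934864, running G = 7.021936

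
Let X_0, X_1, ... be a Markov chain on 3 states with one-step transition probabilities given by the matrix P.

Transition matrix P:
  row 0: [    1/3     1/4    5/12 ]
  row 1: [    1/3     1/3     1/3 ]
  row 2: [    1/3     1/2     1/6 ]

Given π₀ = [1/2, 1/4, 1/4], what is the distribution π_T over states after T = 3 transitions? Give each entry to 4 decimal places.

t=0: π = [0.5000, 0.2500, 0.2500]
t=1: π = [0.3333, 0.3333, 0.3333]
t=2: π = [0.3333, 0.3611, 0.3056]
t=3: π = [0.3333, 0.3565, 0.3102]

π = [0.3333, 0.3565, 0.3102]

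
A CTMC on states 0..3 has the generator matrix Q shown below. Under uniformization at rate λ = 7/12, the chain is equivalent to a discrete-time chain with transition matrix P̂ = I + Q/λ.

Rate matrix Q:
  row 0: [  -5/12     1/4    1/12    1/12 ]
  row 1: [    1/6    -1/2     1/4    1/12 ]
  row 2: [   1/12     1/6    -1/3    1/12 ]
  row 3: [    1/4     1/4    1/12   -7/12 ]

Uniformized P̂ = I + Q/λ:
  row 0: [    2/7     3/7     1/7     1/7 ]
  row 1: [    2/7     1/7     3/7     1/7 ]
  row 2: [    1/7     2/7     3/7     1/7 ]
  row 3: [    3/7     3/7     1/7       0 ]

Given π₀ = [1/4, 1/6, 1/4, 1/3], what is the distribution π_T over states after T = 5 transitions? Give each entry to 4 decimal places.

π = [0.2580, 0.2980, 0.3191, 0.1250]

t=0: π = [0.2500, 0.1667, 0.2500, 0.3333]
t=1: π = [0.2976, 0.3452, 0.2619, 0.0952]
t=2: π = [0.2619, 0.2925, 0.3163, 0.1293]
t=3: π = [0.2590, 0.2998, 0.3168, 0.1244]
t=4: π = [0.2582, 0.2977, 0.3190, 0.1251]
t=5: π = [0.2580, 0.2980, 0.3191, 0.1250]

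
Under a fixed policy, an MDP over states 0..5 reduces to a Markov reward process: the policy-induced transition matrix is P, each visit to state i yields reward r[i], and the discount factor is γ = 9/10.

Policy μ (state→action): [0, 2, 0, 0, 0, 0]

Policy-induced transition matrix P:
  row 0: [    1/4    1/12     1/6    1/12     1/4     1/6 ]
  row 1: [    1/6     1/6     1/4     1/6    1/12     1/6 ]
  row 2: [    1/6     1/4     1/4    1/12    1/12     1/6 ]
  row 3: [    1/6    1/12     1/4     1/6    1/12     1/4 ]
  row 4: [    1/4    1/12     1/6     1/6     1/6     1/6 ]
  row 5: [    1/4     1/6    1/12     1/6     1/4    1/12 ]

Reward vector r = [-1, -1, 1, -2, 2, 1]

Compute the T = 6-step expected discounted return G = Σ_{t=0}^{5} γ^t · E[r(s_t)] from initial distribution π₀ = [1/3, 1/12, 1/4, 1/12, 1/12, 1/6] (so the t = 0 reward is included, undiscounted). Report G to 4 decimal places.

G = 0.2442

t=0: π = [0.3333, 0.0833, 0.2500, 0.0833, 0.0833, 0.1667], E[r] = 0.0000, γ^t·E[r] = 0.000000, running G = 0.000000
t=1: π = [0.2153, 0.1458, 0.1875, 0.1181, 0.1736, 0.1597], E[r] = 0.0972, γ^t·E[r] = 0.087500, running G = 0.087500
t=2: π = [0.2124, 0.1400, 0.1910, 0.1331, 0.1603, 0.1632], E[r] = 0.0561, γ^t·E[r] = 0.045469, running G = 0.132969
t=3: π = [0.2113, 0.1404, 0.1917, 0.1331, 0.1593, 0.1642], E[r] = 0.0566, γ^t·E[r] = 0.041273, running G = 0.174242
t=4: π = [0.2112, 0.1407, 0.1918, 0.1331, 0.1592, 0.1641], E[r] = 0.0561, γ^t·E[r] = 0.036838, running G = 0.211080
t=5: π = [0.2112, 0.1407, 0.1918, 0.1331, 0.1591, 0.1641], E[r] = 0.0561, γ^t·E[r] = 0.033129, running G = 0.244209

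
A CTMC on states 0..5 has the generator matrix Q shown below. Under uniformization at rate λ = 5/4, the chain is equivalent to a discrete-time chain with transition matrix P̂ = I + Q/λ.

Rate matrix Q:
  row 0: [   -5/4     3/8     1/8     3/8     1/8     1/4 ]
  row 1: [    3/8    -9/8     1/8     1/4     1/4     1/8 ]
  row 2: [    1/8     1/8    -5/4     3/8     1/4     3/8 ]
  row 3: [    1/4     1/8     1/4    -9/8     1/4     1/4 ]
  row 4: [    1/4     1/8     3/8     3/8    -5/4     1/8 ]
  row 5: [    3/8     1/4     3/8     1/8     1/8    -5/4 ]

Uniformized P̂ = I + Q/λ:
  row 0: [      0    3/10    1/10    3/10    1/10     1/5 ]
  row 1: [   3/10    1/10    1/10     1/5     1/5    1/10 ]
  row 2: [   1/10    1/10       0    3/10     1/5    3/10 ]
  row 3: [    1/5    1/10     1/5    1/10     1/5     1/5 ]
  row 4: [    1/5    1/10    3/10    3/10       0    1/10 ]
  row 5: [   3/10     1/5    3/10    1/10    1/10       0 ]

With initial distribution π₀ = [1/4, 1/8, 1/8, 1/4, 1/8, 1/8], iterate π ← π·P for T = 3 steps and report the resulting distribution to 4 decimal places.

t=0: π = [0.2500, 0.1250, 0.1250, 0.2500, 0.1250, 0.1250]
t=1: π = [0.1625, 0.1625, 0.1625, 0.2125, 0.1375, 0.1625]
t=2: π = [0.1838, 0.1488, 0.1650, 0.2088, 0.1400, 0.1538]
t=3: π = [0.1770, 0.1521, 0.1631, 0.2126, 0.1383, 0.1569]

π = [0.1770, 0.1521, 0.1631, 0.2126, 0.1383, 0.1569]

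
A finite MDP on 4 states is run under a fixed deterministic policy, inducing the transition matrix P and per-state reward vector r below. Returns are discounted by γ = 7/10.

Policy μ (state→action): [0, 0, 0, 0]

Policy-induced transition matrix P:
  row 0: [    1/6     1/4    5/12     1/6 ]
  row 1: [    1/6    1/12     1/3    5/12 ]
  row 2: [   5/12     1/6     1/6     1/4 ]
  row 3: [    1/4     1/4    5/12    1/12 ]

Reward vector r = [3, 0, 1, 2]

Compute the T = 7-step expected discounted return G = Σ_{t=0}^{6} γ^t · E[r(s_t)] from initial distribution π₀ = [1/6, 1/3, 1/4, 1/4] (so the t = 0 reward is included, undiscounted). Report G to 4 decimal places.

G = 4.4755

t=0: π = [0.1667, 0.3333, 0.2500, 0.2500], E[r] = 1.2500, γ^t·E[r] = 1.250000, running G = 1.250000
t=1: π = [0.2500, 0.1736, 0.3264, 0.2500], E[r] = 1.5764, γ^t·E[r] = 1.103472, running G = 2.353472
t=2: π = [0.2691, 0.1939, 0.3206, 0.2164], E[r] = 1.5608, γ^t·E[r] = 0.764774, running G = 3.118247
t=3: π = [0.2649, 0.1910, 0.3204, 0.2238], E[r] = 1.5625, γ^t·E[r] = 0.535954, running G = 3.654201
t=4: π = [0.2654, 0.1915, 0.3207, 0.2225], E[r] = 1.5618, γ^t·E[r] = 0.374987, running G = 4.029188
t=5: π = [0.2654, 0.1914, 0.3205, 0.2227], E[r] = 1.5621, γ^t·E[r] = 0.262541, running G = 4.291729
t=6: π = [0.2654, 0.1914, 0.3206, 0.2227], E[r] = 1.5620, γ^t·E[r] = 0.183767, running G = 4.475496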